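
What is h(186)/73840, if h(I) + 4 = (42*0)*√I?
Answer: -1/18460 ≈ -5.4171e-5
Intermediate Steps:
h(I) = -4 (h(I) = -4 + (42*0)*√I = -4 + 0*√I = -4 + 0 = -4)
h(186)/73840 = -4/73840 = -4*1/73840 = -1/18460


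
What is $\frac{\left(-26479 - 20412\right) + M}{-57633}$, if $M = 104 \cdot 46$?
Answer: $\frac{42107}{57633} \approx 0.73061$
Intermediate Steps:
$M = 4784$
$\frac{\left(-26479 - 20412\right) + M}{-57633} = \frac{\left(-26479 - 20412\right) + 4784}{-57633} = \left(-46891 + 4784\right) \left(- \frac{1}{57633}\right) = \left(-42107\right) \left(- \frac{1}{57633}\right) = \frac{42107}{57633}$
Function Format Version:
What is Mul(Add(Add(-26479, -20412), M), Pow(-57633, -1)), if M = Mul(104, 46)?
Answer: Rational(42107, 57633) ≈ 0.73061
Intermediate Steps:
M = 4784
Mul(Add(Add(-26479, -20412), M), Pow(-57633, -1)) = Mul(Add(Add(-26479, -20412), 4784), Pow(-57633, -1)) = Mul(Add(-46891, 4784), Rational(-1, 57633)) = Mul(-42107, Rational(-1, 57633)) = Rational(42107, 57633)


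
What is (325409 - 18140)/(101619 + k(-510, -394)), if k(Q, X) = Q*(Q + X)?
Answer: 102423/187553 ≈ 0.54610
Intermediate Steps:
(325409 - 18140)/(101619 + k(-510, -394)) = (325409 - 18140)/(101619 - 510*(-510 - 394)) = 307269/(101619 - 510*(-904)) = 307269/(101619 + 461040) = 307269/562659 = 307269*(1/562659) = 102423/187553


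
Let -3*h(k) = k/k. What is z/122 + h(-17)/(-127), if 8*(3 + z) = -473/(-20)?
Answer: 16853/7437120 ≈ 0.0022661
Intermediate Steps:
h(k) = -⅓ (h(k) = -k/(3*k) = -⅓*1 = -⅓)
z = -7/160 (z = -3 + (-473/(-20))/8 = -3 + (-473*(-1/20))/8 = -3 + (⅛)*(473/20) = -3 + 473/160 = -7/160 ≈ -0.043750)
z/122 + h(-17)/(-127) = -7/160/122 - ⅓/(-127) = -7/160*1/122 - ⅓*(-1/127) = -7/19520 + 1/381 = 16853/7437120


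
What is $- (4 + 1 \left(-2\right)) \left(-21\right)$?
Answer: $42$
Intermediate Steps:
$- (4 + 1 \left(-2\right)) \left(-21\right) = - (4 - 2) \left(-21\right) = \left(-1\right) 2 \left(-21\right) = \left(-2\right) \left(-21\right) = 42$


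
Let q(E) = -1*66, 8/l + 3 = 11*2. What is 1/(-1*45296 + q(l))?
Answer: -1/45362 ≈ -2.2045e-5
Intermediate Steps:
l = 8/19 (l = 8/(-3 + 11*2) = 8/(-3 + 22) = 8/19 ≈ 0.42105)
q(E) = -66
1/(-1*45296 + q(l)) = 1/(-1*45296 - 66) = 1/(-45296 - 66) = 1/(-45362) = -1/45362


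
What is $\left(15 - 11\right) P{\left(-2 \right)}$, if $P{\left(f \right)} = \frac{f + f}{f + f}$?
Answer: $4$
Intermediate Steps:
$P{\left(f \right)} = 1$ ($P{\left(f \right)} = \frac{2 f}{2 f} = 2 f \frac{1}{2 f} = 1$)
$\left(15 - 11\right) P{\left(-2 \right)} = \left(15 - 11\right) 1 = 4 \cdot 1 = 4$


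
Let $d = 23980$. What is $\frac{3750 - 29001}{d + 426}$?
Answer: $- \frac{25251}{24406} \approx -1.0346$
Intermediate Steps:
$\frac{3750 - 29001}{d + 426} = \frac{3750 - 29001}{23980 + 426} = - \frac{25251}{24406}$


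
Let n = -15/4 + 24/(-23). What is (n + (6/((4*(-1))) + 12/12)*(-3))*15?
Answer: -4545/92 ≈ -49.402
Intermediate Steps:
n = -441/92 (n = -15*¼ + 24*(-1/23) = -15/4 - 24/23 = -441/92 ≈ -4.7935)
(n + (6/((4*(-1))) + 12/12)*(-3))*15 = (-441/92 + (6/((4*(-1))) + 12/12)*(-3))*15 = (-441/92 + (6/(-4) + 12*(1/12))*(-3))*15 = (-441/92 + (6*(-¼) + 1)*(-3))*15 = (-441/92 + (-3/2 + 1)*(-3))*15 = (-441/92 - ½*(-3))*15 = (-441/92 + 3/2)*15 = -303/92*15 = -4545/92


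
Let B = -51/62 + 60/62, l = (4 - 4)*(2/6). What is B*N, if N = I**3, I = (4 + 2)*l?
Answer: 0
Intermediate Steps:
l = 0 (l = 0*(2*(1/6)) = 0*(1/3) = 0)
I = 0 (I = (4 + 2)*0 = 6*0 = 0)
N = 0 (N = 0**3 = 0)
B = 9/62 (B = -51*1/62 + 60*(1/62) = -51/62 + 30/31 = 9/62 ≈ 0.14516)
B*N = (9/62)*0 = 0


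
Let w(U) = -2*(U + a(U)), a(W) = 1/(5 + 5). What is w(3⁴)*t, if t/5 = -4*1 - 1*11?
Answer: 12165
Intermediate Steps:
a(W) = ⅒ (a(W) = 1/10 = ⅒)
w(U) = -⅕ - 2*U (w(U) = -2*(U + ⅒) = -2*(⅒ + U) = -⅕ - 2*U)
t = -75 (t = 5*(-4*1 - 1*11) = 5*(-4 - 11) = 5*(-15) = -75)
w(3⁴)*t = (-⅕ - 2*3⁴)*(-75) = (-⅕ - 2*81)*(-75) = (-⅕ - 162)*(-75) = -811/5*(-75) = 12165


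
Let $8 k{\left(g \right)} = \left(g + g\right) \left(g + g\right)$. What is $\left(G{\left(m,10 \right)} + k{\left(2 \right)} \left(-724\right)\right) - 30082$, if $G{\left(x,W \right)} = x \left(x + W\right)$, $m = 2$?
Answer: $-31506$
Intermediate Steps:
$k{\left(g \right)} = \frac{g^{2}}{2}$ ($k{\left(g \right)} = \frac{\left(g + g\right) \left(g + g\right)}{8} = \frac{2 g 2 g}{8} = \frac{4 g^{2}}{8} = \frac{g^{2}}{2}$)
$G{\left(x,W \right)} = x \left(W + x\right)$
$\left(G{\left(m,10 \right)} + k{\left(2 \right)} \left(-724\right)\right) - 30082 = \left(2 \left(10 + 2\right) + \frac{2^{2}}{2} \left(-724\right)\right) - 30082 = \left(2 \cdot 12 + \frac{1}{2} \cdot 4 \left(-724\right)\right) - 30082 = \left(24 + 2 \left(-724\right)\right) - 30082 = \left(24 - 1448\right) - 30082 = -1424 - 30082 = -31506$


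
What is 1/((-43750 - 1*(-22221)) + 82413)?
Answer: 1/60884 ≈ 1.6425e-5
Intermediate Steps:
1/((-43750 - 1*(-22221)) + 82413) = 1/((-43750 + 22221) + 82413) = 1/(-21529 + 82413) = 1/60884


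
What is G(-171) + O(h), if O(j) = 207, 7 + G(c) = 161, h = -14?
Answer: 361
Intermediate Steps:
G(c) = 154 (G(c) = -7 + 161 = 154)
G(-171) + O(h) = 154 + 207 = 361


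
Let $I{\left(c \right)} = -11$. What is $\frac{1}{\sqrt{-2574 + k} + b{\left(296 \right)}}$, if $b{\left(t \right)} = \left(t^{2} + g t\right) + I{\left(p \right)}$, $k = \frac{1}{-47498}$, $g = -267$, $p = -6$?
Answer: $\frac{407200354}{3491050894695} - \frac{i \sqrt{5807098497794}}{3491050894695} \approx 0.00011664 - 6.9028 \cdot 10^{-7} i$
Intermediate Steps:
$k = - \frac{1}{47498} \approx -2.1054 \cdot 10^{-5}$
$b{\left(t \right)} = -11 + t^{2} - 267 t$ ($b{\left(t \right)} = \left(t^{2} - 267 t\right) - 11 = -11 + t^{2} - 267 t$)
$\frac{1}{\sqrt{-2574 + k} + b{\left(296 \right)}} = \frac{1}{\sqrt{-2574 - \frac{1}{47498}} - \left(79043 - 87616\right)} = \frac{1}{\sqrt{- \frac{122259853}{47498}} - -8573} = \frac{1}{\frac{i \sqrt{5807098497794}}{47498} + 8573} = \frac{1}{8573 + \frac{i \sqrt{5807098497794}}{47498}}$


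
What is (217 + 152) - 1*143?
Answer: 226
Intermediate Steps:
(217 + 152) - 1*143 = 369 - 143 = 226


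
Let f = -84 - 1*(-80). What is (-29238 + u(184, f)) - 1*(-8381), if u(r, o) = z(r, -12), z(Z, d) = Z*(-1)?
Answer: -21041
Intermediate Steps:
f = -4 (f = -84 + 80 = -4)
z(Z, d) = -Z
u(r, o) = -r
(-29238 + u(184, f)) - 1*(-8381) = (-29238 - 1*184) - 1*(-8381) = (-29238 - 184) + 8381 = -29422 + 8381 = -21041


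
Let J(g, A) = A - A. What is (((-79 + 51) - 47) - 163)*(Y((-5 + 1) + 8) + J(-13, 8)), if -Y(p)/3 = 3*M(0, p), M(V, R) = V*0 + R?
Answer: 8568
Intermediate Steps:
J(g, A) = 0
M(V, R) = R (M(V, R) = 0 + R = R)
Y(p) = -9*p
(((-79 + 51) - 47) - 163)*(Y((-5 + 1) + 8) + J(-13, 8)) = (((-79 + 51) - 47) - 163)*(-9*((-5 + 1) + 8) + 0) = ((-28 - 47) - 163)*(-9*(-4 + 8) + 0) = (-75 - 163)*(-9*4 + 0) = -238*(-36 + 0) = -238*(-36) = 8568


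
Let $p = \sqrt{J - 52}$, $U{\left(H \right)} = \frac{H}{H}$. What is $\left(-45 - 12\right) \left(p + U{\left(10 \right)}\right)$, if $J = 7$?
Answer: $-57 - 171 i \sqrt{5} \approx -57.0 - 382.37 i$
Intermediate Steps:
$U{\left(H \right)} = 1$
$p = 3 i \sqrt{5}$ ($p = \sqrt{7 - 52} = \sqrt{-45} = 3 i \sqrt{5} \approx 6.7082 i$)
$\left(-45 - 12\right) \left(p + U{\left(10 \right)}\right) = \left(-45 - 12\right) \left(3 i \sqrt{5} + 1\right) = \left(-45 - 12\right) \left(1 + 3 i \sqrt{5}\right) = - 57 \left(1 + 3 i \sqrt{5}\right) = -57 - 171 i \sqrt{5}$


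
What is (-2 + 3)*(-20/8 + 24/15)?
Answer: -9/10 ≈ -0.90000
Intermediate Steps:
(-2 + 3)*(-20/8 + 24/15) = 1*(-20*⅛ + 24*(1/15)) = 1*(-5/2 + 8/5) = 1*(-9/10) = -9/10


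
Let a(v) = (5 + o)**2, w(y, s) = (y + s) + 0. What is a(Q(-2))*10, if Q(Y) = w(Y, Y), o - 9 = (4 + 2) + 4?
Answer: 5760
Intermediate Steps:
o = 19 (o = 9 + ((4 + 2) + 4) = 9 + (6 + 4) = 9 + 10 = 19)
w(y, s) = s + y (w(y, s) = (s + y) + 0 = s + y)
Q(Y) = 2*Y (Q(Y) = Y + Y = 2*Y)
a(v) = 576 (a(v) = (5 + 19)**2 = 24**2 = 576)
a(Q(-2))*10 = 576*10 = 5760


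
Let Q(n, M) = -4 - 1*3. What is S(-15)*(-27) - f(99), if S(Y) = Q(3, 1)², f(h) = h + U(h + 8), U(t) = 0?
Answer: -1422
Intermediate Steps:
Q(n, M) = -7 (Q(n, M) = -4 - 3 = -7)
f(h) = h (f(h) = h + 0 = h)
S(Y) = 49 (S(Y) = (-7)² = 49)
S(-15)*(-27) - f(99) = 49*(-27) - 1*99 = -1323 - 99 = -1422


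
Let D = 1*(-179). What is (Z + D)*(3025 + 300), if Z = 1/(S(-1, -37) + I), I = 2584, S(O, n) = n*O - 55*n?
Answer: -2771131475/4656 ≈ -5.9517e+5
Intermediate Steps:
S(O, n) = -55*n + O*n (S(O, n) = O*n - 55*n = -55*n + O*n)
D = -179
Z = 1/4656 (Z = 1/(-37*(-55 - 1) + 2584) = 1/(-37*(-56) + 2584) = 1/(2072 + 2584) = 1/4656 ≈ 0.00021478)
(Z + D)*(3025 + 300) = (1/4656 - 179)*(3025 + 300) = -833423/4656*3325 = -2771131475/4656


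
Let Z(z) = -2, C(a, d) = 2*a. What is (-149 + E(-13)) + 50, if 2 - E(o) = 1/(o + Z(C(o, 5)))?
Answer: -1454/15 ≈ -96.933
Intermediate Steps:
E(o) = 2 - 1/(-2 + o) (E(o) = 2 - 1/(o - 2) = 2 - 1/(-2 + o))
(-149 + E(-13)) + 50 = (-149 + (-5 + 2*(-13))/(-2 - 13)) + 50 = (-149 + (-5 - 26)/(-15)) + 50 = (-149 - 1/15*(-31)) + 50 = (-149 + 31/15) + 50 = -2204/15 + 50 = -1454/15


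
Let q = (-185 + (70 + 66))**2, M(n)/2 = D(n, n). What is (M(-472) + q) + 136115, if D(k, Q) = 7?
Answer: 138530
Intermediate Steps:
M(n) = 14 (M(n) = 2*7 = 14)
q = 2401 (q = (-185 + 136)**2 = (-49)**2 = 2401)
(M(-472) + q) + 136115 = (14 + 2401) + 136115 = 2415 + 136115 = 138530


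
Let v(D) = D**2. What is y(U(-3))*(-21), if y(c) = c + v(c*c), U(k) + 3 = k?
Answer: -27090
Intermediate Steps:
U(k) = -3 + k
y(c) = c + c**4 (y(c) = c + (c*c)**2 = c + (c**2)**2 = c + c**4)
y(U(-3))*(-21) = ((-3 - 3) + (-3 - 3)**4)*(-21) = (-6 + (-6)**4)*(-21) = (-6 + 1296)*(-21) = 1290*(-21) = -27090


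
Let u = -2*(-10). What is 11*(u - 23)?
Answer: -33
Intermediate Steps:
u = 20
11*(u - 23) = 11*(20 - 23) = 11*(-3) = -33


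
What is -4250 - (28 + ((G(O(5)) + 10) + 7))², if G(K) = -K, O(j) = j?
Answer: -5850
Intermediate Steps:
-4250 - (28 + ((G(O(5)) + 10) + 7))² = -4250 - (28 + ((-1*5 + 10) + 7))² = -4250 - (28 + ((-5 + 10) + 7))² = -4250 - (28 + (5 + 7))² = -4250 - (28 + 12)² = -4250 - 1*40² = -4250 - 1*1600 = -4250 - 1600 = -5850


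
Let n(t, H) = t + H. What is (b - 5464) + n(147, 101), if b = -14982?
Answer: -20198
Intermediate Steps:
n(t, H) = H + t
(b - 5464) + n(147, 101) = (-14982 - 5464) + (101 + 147) = -20446 + 248 = -20198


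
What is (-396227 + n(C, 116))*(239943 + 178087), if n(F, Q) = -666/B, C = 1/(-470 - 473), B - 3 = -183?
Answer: -165633226099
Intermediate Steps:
B = -180 (B = 3 - 183 = -180)
C = -1/943 (C = 1/(-943) = -1/943 ≈ -0.0010604)
n(F, Q) = 37/10 (n(F, Q) = -666/(-180) = -666*(-1/180) = 37/10)
(-396227 + n(C, 116))*(239943 + 178087) = (-396227 + 37/10)*(239943 + 178087) = -3962233/10*418030 = -165633226099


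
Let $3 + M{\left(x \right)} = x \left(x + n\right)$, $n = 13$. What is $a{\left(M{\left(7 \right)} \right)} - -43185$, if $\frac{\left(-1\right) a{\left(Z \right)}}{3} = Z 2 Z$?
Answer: $-69429$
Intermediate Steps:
$M{\left(x \right)} = -3 + x \left(13 + x\right)$ ($M{\left(x \right)} = -3 + x \left(x + 13\right) = -3 + x \left(13 + x\right)$)
$a{\left(Z \right)} = - 6 Z^{2}$ ($a{\left(Z \right)} = - 3 Z 2 Z = - 3 \cdot 2 Z Z = - 3 \cdot 2 Z^{2} = - 6 Z^{2}$)
$a{\left(M{\left(7 \right)} \right)} - -43185 = - 6 \left(-3 + 7^{2} + 13 \cdot 7\right)^{2} - -43185 = - 6 \left(-3 + 49 + 91\right)^{2} + 43185 = - 6 \cdot 137^{2} + 43185 = \left(-6\right) 18769 + 43185 = -112614 + 43185 = -69429$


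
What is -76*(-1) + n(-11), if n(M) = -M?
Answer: 87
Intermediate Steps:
-76*(-1) + n(-11) = -76*(-1) - 1*(-11) = 76 + 11 = 87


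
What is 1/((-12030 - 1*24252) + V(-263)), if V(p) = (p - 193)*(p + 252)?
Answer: -1/31266 ≈ -3.1984e-5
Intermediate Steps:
V(p) = (-193 + p)*(252 + p)
1/((-12030 - 1*24252) + V(-263)) = 1/((-12030 - 1*24252) + (-48636 + (-263)² + 59*(-263))) = 1/((-12030 - 24252) + (-48636 + 69169 - 15517)) = 1/(-36282 + 5016) = 1/(-31266) = -1/31266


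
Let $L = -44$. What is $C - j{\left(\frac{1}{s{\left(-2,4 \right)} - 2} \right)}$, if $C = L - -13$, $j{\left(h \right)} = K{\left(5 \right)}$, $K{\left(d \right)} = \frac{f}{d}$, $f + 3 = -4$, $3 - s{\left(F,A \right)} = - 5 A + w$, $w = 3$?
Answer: $- \frac{148}{5} \approx -29.6$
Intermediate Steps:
$s{\left(F,A \right)} = 5 A$ ($s{\left(F,A \right)} = 3 - \left(- 5 A + 3\right) = 3 - \left(3 - 5 A\right) = 3 + \left(-3 + 5 A\right) = 5 A$)
$f = -7$ ($f = -3 - 4 = -7$)
$K{\left(d \right)} = - \frac{7}{d}$
$j{\left(h \right)} = - \frac{7}{5}$
$C = -31$ ($C = -44 - -13 = -44 + 13 = -31$)
$C - j{\left(\frac{1}{s{\left(-2,4 \right)} - 2} \right)} = -31 - - \frac{7}{5} = -31 + \frac{7}{5} = - \frac{148}{5}$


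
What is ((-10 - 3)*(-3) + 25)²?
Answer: 4096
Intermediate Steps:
((-10 - 3)*(-3) + 25)² = (-13*(-3) + 25)² = (39 + 25)² = 64² = 4096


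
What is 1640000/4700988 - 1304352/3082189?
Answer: -269238284944/3622333375683 ≈ -0.074327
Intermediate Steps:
1640000/4700988 - 1304352/3082189 = 1640000*(1/4700988) - 1304352*1/3082189 = 410000/1175247 - 1304352/3082189 = -269238284944/3622333375683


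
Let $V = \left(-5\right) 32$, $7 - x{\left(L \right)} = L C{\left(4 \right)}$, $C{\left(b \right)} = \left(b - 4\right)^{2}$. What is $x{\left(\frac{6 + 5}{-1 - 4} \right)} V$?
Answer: $-1120$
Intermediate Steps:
$C{\left(b \right)} = \left(-4 + b\right)^{2}$
$x{\left(L \right)} = 7$ ($x{\left(L \right)} = 7 - L \left(-4 + 4\right)^{2} = 7 - L 0^{2} = 7 - L 0 = 7 - 0 = 7 + 0 = 7$)
$V = -160$
$x{\left(\frac{6 + 5}{-1 - 4} \right)} V = 7 \left(-160\right) = -1120$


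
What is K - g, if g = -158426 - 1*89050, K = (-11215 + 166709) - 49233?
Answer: 353737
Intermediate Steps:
K = 106261 (K = 155494 - 49233 = 106261)
g = -247476 (g = -158426 - 89050 = -247476)
K - g = 106261 - 1*(-247476) = 106261 + 247476 = 353737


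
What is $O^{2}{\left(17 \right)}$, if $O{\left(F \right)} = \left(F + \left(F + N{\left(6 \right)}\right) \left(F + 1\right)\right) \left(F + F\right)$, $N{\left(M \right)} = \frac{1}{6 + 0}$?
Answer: $122855056$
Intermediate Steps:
$N{\left(M \right)} = \frac{1}{6}$
$O{\left(F \right)} = 2 F \left(F + \left(1 + F\right) \left(\frac{1}{6} + F\right)\right)$ ($O{\left(F \right)} = \left(F + \left(F + \frac{1}{6}\right) \left(F + 1\right)\right) \left(F + F\right) = \left(F + \left(\frac{1}{6} + F\right) \left(1 + F\right)\right) 2 F = \left(F + \left(1 + F\right) \left(\frac{1}{6} + F\right)\right) 2 F = 2 F \left(F + \left(1 + F\right) \left(\frac{1}{6} + F\right)\right)$)
$O^{2}{\left(17 \right)} = \left(\frac{1}{3} \cdot 17 \left(1 + 6 \cdot 17^{2} + 13 \cdot 17\right)\right)^{2} = \left(\frac{1}{3} \cdot 17 \left(1 + 6 \cdot 289 + 221\right)\right)^{2} = \left(\frac{1}{3} \cdot 17 \left(1 + 1734 + 221\right)\right)^{2} = \left(\frac{1}{3} \cdot 17 \cdot 1956\right)^{2} = 11084^{2} = 122855056$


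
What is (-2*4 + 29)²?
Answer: 441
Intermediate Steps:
(-2*4 + 29)² = (-8 + 29)² = 21² = 441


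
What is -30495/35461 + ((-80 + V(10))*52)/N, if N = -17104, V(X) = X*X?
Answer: -34904120/37907809 ≈ -0.92076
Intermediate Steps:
V(X) = X²
-30495/35461 + ((-80 + V(10))*52)/N = -30495/35461 + ((-80 + 10²)*52)/(-17104) = -30495*1/35461 + ((-80 + 100)*52)*(-1/17104) = -30495/35461 + (20*52)*(-1/17104) = -30495/35461 + 1040*(-1/17104) = -30495/35461 - 65/1069 = -34904120/37907809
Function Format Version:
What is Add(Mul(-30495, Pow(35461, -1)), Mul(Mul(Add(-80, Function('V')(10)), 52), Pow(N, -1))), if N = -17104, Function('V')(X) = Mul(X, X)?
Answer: Rational(-34904120, 37907809) ≈ -0.92076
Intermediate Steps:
Function('V')(X) = Pow(X, 2)
Add(Mul(-30495, Pow(35461, -1)), Mul(Mul(Add(-80, Function('V')(10)), 52), Pow(N, -1))) = Add(Mul(-30495, Pow(35461, -1)), Mul(Mul(Add(-80, Pow(10, 2)), 52), Pow(-17104, -1))) = Add(Mul(-30495, Rational(1, 35461)), Mul(Mul(Add(-80, 100), 52), Rational(-1, 17104))) = Add(Rational(-30495, 35461), Mul(Mul(20, 52), Rational(-1, 17104))) = Add(Rational(-30495, 35461), Mul(1040, Rational(-1, 17104))) = Add(Rational(-30495, 35461), Rational(-65, 1069)) = Rational(-34904120, 37907809)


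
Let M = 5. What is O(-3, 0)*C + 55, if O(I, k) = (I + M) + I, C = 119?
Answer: -64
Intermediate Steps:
O(I, k) = 5 + 2*I (O(I, k) = (I + 5) + I = (5 + I) + I = 5 + 2*I)
O(-3, 0)*C + 55 = (5 + 2*(-3))*119 + 55 = (5 - 6)*119 + 55 = -1*119 + 55 = -119 + 55 = -64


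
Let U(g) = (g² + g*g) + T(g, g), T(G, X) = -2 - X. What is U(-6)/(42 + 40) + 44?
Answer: 1842/41 ≈ 44.927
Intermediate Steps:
U(g) = -2 - g + 2*g² (U(g) = (g² + g*g) + (-2 - g) = (g² + g²) + (-2 - g) = 2*g² + (-2 - g) = -2 - g + 2*g²)
U(-6)/(42 + 40) + 44 = (-2 - 1*(-6) + 2*(-6)²)/(42 + 40) + 44 = (-2 + 6 + 2*36)/82 + 44 = (-2 + 6 + 72)*(1/82) + 44 = 76*(1/82) + 44 = 38/41 + 44 = 1842/41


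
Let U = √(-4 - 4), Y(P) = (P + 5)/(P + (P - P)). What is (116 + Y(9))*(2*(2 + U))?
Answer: 4232/9 + 4232*I*√2/9 ≈ 470.22 + 665.0*I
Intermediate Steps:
Y(P) = (5 + P)/P (Y(P) = (5 + P)/(P + 0) = (5 + P)/P)
U = 2*I*√2 (U = √(-8) = 2*I*√2 ≈ 2.8284*I)
(116 + Y(9))*(2*(2 + U)) = (116 + (5 + 9)/9)*(2*(2 + 2*I*√2)) = (116 + (⅑)*14)*(4 + 4*I*√2) = (116 + 14/9)*(4 + 4*I*√2) = 1058*(4 + 4*I*√2)/9 = 4232/9 + 4232*I*√2/9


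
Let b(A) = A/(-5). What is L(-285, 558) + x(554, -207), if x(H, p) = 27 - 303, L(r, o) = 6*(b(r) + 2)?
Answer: 78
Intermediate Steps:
b(A) = -A/5 (b(A) = A*(-⅕) = -A/5)
L(r, o) = 12 - 6*r/5 (L(r, o) = 6*(-r/5 + 2) = 6*(2 - r/5) = 12 - 6*r/5)
x(H, p) = -276
L(-285, 558) + x(554, -207) = (12 - 6/5*(-285)) - 276 = (12 + 342) - 276 = 354 - 276 = 78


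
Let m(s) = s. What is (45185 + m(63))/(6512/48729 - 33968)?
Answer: -931119/698995 ≈ -1.3321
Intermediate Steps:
(45185 + m(63))/(6512/48729 - 33968) = (45185 + 63)/(6512/48729 - 33968) = 45248/(6512*(1/48729) - 33968) = 45248/(176/1317 - 33968) = 45248/(-44735680/1317) = 45248*(-1317/44735680) = -931119/698995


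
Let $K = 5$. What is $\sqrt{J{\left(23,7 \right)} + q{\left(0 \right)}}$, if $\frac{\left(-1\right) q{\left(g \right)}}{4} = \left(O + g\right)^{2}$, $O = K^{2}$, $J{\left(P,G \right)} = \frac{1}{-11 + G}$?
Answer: $\frac{i \sqrt{10001}}{2} \approx 50.003 i$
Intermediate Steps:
$O = 25$ ($O = 5^{2} = 25$)
$q{\left(g \right)} = - 4 \left(25 + g\right)^{2}$
$\sqrt{J{\left(23,7 \right)} + q{\left(0 \right)}} = \sqrt{\frac{1}{-11 + 7} - 4 \left(25 + 0\right)^{2}} = \sqrt{\frac{1}{-4} - 4 \cdot 25^{2}} = \sqrt{- \frac{1}{4} - 2500} = \sqrt{- \frac{10001}{4}} = \frac{i \sqrt{10001}}{2}$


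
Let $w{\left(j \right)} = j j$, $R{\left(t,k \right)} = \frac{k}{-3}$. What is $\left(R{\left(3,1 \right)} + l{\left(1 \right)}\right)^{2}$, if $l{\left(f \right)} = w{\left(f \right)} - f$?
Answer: $\frac{1}{9} \approx 0.11111$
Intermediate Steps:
$R{\left(t,k \right)} = - \frac{k}{3}$ ($R{\left(t,k \right)} = k \left(- \frac{1}{3}\right) = - \frac{k}{3}$)
$w{\left(j \right)} = j^{2}$
$l{\left(f \right)} = f^{2} - f$
$\left(R{\left(3,1 \right)} + l{\left(1 \right)}\right)^{2} = \left(\left(- \frac{1}{3}\right) 1 + 1 \left(-1 + 1\right)\right)^{2} = \left(- \frac{1}{3} + 1 \cdot 0\right)^{2} = \left(- \frac{1}{3} + 0\right)^{2} = \left(- \frac{1}{3}\right)^{2} = \frac{1}{9}$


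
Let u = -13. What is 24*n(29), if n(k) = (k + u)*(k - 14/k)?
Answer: 317568/29 ≈ 10951.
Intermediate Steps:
n(k) = (-13 + k)*(k - 14/k) (n(k) = (k - 13)*(k - 14/k) = (-13 + k)*(k - 14/k))
24*n(29) = 24*(-14 + 29² - 13*29 + 182/29) = 24*(-14 + 841 - 377 + 182*(1/29)) = 24*(-14 + 841 - 377 + 182/29) = 24*(13232/29) = 317568/29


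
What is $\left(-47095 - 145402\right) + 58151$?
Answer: $-134346$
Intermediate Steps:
$\left(-47095 - 145402\right) + 58151 = -192497 + 58151 = -134346$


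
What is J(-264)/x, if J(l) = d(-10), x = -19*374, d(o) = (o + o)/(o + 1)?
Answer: -10/31977 ≈ -0.00031272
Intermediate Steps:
d(o) = 2*o/(1 + o) (d(o) = (2*o)/(1 + o) = 2*o/(1 + o))
x = -7106
J(l) = 20/9 (J(l) = 2*(-10)/(1 - 10) = 2*(-10)/(-9) = 2*(-10)*(-⅑) = 20/9)
J(-264)/x = (20/9)/(-7106) = (20/9)*(-1/7106) = -10/31977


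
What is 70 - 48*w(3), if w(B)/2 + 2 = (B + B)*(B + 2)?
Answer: -2618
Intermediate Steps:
w(B) = -4 + 4*B*(2 + B) (w(B) = -4 + 2*((B + B)*(B + 2)) = -4 + 2*((2*B)*(2 + B)) = -4 + 2*(2*B*(2 + B)) = -4 + 4*B*(2 + B))
70 - 48*w(3) = 70 - 48*(-4 + 4*3² + 8*3) = 70 - 48*(-4 + 4*9 + 24) = 70 - 48*(-4 + 36 + 24) = 70 - 48*56 = 70 - 2688 = -2618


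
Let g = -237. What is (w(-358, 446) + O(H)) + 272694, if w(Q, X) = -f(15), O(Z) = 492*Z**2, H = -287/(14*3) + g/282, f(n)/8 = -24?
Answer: 2000414258/6627 ≈ 3.0186e+5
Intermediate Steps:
f(n) = -192 (f(n) = 8*(-24) = -192)
H = -1082/141 (H = -287/(14*3) - 237/282 = -287/42 - 237*1/282 = -287*1/42 - 79/94 = -41/6 - 79/94 = -1082/141 ≈ -7.6738)
w(Q, X) = 192 (w(Q, X) = -1*(-192) = 192)
(w(-358, 446) + O(H)) + 272694 = (192 + 492*(-1082/141)**2) + 272694 = (192 + 492*(1170724/19881)) + 272694 = (192 + 191998736/6627) + 272694 = 193271120/6627 + 272694 = 2000414258/6627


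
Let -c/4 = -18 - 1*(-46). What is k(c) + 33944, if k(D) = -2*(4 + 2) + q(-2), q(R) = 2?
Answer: 33934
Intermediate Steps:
c = -112 (c = -4*(-18 - 1*(-46)) = -4*(-18 + 46) = -4*28 = -112)
k(D) = -10 (k(D) = -2*(4 + 2) + 2 = -2*6 + 2 = -12 + 2 = -10)
k(c) + 33944 = -10 + 33944 = 33934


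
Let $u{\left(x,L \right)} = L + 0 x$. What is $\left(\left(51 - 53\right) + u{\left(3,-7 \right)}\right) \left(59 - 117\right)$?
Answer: $522$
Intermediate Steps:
$u{\left(x,L \right)} = L$ ($u{\left(x,L \right)} = L + 0 = L$)
$\left(\left(51 - 53\right) + u{\left(3,-7 \right)}\right) \left(59 - 117\right) = \left(\left(51 - 53\right) - 7\right) \left(59 - 117\right) = \left(-2 - 7\right) \left(-58\right) = \left(-9\right) \left(-58\right) = 522$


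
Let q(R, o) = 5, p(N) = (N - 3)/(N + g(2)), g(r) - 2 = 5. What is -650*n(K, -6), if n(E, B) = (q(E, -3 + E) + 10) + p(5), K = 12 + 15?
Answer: -29575/3 ≈ -9858.3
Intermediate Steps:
g(r) = 7 (g(r) = 2 + 5 = 7)
p(N) = (-3 + N)/(7 + N) (p(N) = (N - 3)/(N + 7) = (-3 + N)/(7 + N))
K = 27
n(E, B) = 91/6 (n(E, B) = (5 + 10) + (-3 + 5)/(7 + 5) = 15 + 2/12 = 15 + (1/12)*2 = 15 + 1/6 = 91/6)
-650*n(K, -6) = -650*91/6 = -29575/3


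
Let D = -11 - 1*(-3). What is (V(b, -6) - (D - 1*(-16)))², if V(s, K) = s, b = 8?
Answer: 0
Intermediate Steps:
D = -8 (D = -11 + 3 = -8)
(V(b, -6) - (D - 1*(-16)))² = (8 - (-8 - 1*(-16)))² = (8 - (-8 + 16))² = (8 - 1*8)² = (8 - 8)² = 0² = 0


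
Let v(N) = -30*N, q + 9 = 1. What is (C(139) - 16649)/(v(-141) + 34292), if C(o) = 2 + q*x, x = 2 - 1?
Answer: -16655/38522 ≈ -0.43235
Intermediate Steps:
q = -8 (q = -9 + 1 = -8)
x = 1
C(o) = -6 (C(o) = 2 - 8*1 = 2 - 8 = -6)
(C(139) - 16649)/(v(-141) + 34292) = (-6 - 16649)/(-30*(-141) + 34292) = -16655/(4230 + 34292) = -16655/38522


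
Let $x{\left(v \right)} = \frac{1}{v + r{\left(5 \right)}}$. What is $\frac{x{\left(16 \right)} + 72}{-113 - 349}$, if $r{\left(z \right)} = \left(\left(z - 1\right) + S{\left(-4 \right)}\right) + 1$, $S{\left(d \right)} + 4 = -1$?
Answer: $- \frac{1153}{7392} \approx -0.15598$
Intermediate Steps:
$S{\left(d \right)} = -5$ ($S{\left(d \right)} = -4 - 1 = -5$)
$r{\left(z \right)} = -5 + z$ ($r{\left(z \right)} = \left(\left(z - 1\right) - 5\right) + 1 = \left(\left(-1 + z\right) - 5\right) + 1 = \left(-6 + z\right) + 1 = -5 + z$)
$x{\left(v \right)} = \frac{1}{v}$ ($x{\left(v \right)} = \frac{1}{v + \left(-5 + 5\right)} = \frac{1}{v + 0} = \frac{1}{v}$)
$\frac{x{\left(16 \right)} + 72}{-113 - 349} = \frac{\frac{1}{16} + 72}{-113 - 349} = \frac{\frac{1}{16} + 72}{-462} = \frac{1153}{16} \left(- \frac{1}{462}\right) = - \frac{1153}{7392}$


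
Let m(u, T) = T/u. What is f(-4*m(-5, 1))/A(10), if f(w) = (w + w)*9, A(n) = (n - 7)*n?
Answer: 12/25 ≈ 0.48000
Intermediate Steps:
A(n) = n*(-7 + n) (A(n) = (-7 + n)*n = n*(-7 + n))
f(w) = 18*w (f(w) = (2*w)*9 = 18*w)
f(-4*m(-5, 1))/A(10) = (18*(-4/(-5)))/((10*(-7 + 10))) = (18*(-4*(-1)/5))/((10*3)) = (18*(-4*(-⅕)))/30 = (18*(⅘))*(1/30) = (72/5)*(1/30) = 12/25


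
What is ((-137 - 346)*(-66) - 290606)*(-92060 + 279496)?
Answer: -48494941408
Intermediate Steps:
((-137 - 346)*(-66) - 290606)*(-92060 + 279496) = (-483*(-66) - 290606)*187436 = (31878 - 290606)*187436 = -258728*187436 = -48494941408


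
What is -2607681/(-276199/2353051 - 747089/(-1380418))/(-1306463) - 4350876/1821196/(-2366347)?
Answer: 9125814480896924703286508555403/1937767195822583661369108125123 ≈ 4.7094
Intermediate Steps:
-2607681/(-276199/2353051 - 747089/(-1380418))/(-1306463) - 4350876/1821196/(-2366347) = -2607681/(-276199*1/2353051 - 747089*(-1/1380418))*(-1/1306463) - 4350876*1/1821196*(-1/2366347) = -2607681/(-276199/2353051 + 747089/1380418)*(-1/1306463) - 1087719/455299*(-1/2366347) = -2607681/1376668447357/3248193955318*(-1/1306463) + 1087719/1077395422753 = -2607681*3248193955318/1376668447357*(-1/1306463) + 1087719/1077395422753 = -8470253661597597558/1376668447357*(-1/1306463) + 1087719/1077395422753 = 8470253661597597558/1798566389739368291 + 1087719/1077395422753 = 9125814480896924703286508555403/1937767195822583661369108125123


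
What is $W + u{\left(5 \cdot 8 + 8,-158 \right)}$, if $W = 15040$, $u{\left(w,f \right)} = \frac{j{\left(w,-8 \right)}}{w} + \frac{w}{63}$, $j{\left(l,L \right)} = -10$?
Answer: $\frac{842271}{56} \approx 15041.0$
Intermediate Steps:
$u{\left(w,f \right)} = - \frac{10}{w} + \frac{w}{63}$
$W + u{\left(5 \cdot 8 + 8,-158 \right)} = 15040 - \left(\frac{10}{5 \cdot 8 + 8} - \frac{5 \cdot 8 + 8}{63}\right) = 15040 - \left(\frac{10}{40 + 8} - \frac{40 + 8}{63}\right) = 15040 + \left(- \frac{10}{48} + \frac{1}{63} \cdot 48\right) = 15040 + \left(\left(-10\right) \frac{1}{48} + \frac{16}{21}\right) = 15040 + \left(- \frac{5}{24} + \frac{16}{21}\right) = 15040 + \frac{31}{56} = \frac{842271}{56}$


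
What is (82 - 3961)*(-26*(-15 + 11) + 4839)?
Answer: -19173897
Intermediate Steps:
(82 - 3961)*(-26*(-15 + 11) + 4839) = -3879*(-26*(-4) + 4839) = -3879*(104 + 4839) = -3879*4943 = -19173897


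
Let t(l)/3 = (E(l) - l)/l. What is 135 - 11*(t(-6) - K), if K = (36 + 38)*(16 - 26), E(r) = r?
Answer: -8005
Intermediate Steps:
K = -740 (K = 74*(-10) = -740)
t(l) = 0 (t(l) = 3*((l - l)/l) = 3*(0/l) = 3*0 = 0)
135 - 11*(t(-6) - K) = 135 - 11*(0 - 1*(-740)) = 135 - 11*(0 + 740) = 135 - 11*740 = 135 - 8140 = -8005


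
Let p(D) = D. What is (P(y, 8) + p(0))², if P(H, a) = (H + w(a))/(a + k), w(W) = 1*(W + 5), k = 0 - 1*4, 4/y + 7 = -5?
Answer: 361/36 ≈ 10.028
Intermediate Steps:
y = -⅓ (y = 4/(-7 - 5) = 4/(-12) = 4*(-1/12) = -⅓ ≈ -0.33333)
k = -4 (k = 0 - 4 = -4)
w(W) = 5 + W (w(W) = 1*(5 + W) = 5 + W)
P(H, a) = (5 + H + a)/(-4 + a) (P(H, a) = (H + (5 + a))/(a - 4) = (5 + H + a)/(-4 + a))
(P(y, 8) + p(0))² = ((5 - ⅓ + 8)/(-4 + 8) + 0)² = ((38/3)/4 + 0)² = ((¼)*(38/3) + 0)² = (19/6 + 0)² = (19/6)² = 361/36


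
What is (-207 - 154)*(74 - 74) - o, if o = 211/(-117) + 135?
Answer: -15584/117 ≈ -133.20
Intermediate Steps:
o = 15584/117 (o = 211*(-1/117) + 135 = -211/117 + 135 = 15584/117 ≈ 133.20)
(-207 - 154)*(74 - 74) - o = (-207 - 154)*(74 - 74) - 1*15584/117 = -361*0 - 15584/117 = 0 - 15584/117 = -15584/117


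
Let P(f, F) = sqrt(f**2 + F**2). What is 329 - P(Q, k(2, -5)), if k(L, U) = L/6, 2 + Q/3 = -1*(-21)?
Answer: 329 - sqrt(29242)/3 ≈ 272.00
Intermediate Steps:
Q = 57 (Q = -6 + 3*(-1*(-21)) = -6 + 3*21 = -6 + 63 = 57)
k(L, U) = L/6 (k(L, U) = L*(1/6) = L/6)
P(f, F) = sqrt(F**2 + f**2)
329 - P(Q, k(2, -5)) = 329 - sqrt(((1/6)*2)**2 + 57**2) = 329 - sqrt((1/3)**2 + 3249) = 329 - sqrt(1/9 + 3249) = 329 - sqrt(29242/9) = 329 - sqrt(29242)/3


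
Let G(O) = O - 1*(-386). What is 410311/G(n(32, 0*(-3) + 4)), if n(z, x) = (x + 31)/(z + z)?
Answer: 2387264/2249 ≈ 1061.5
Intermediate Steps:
n(z, x) = (31 + x)/(2*z) (n(z, x) = (31 + x)/((2*z)) = (31 + x)*(1/(2*z)) = (31 + x)/(2*z))
G(O) = 386 + O (G(O) = O + 386 = 386 + O)
410311/G(n(32, 0*(-3) + 4)) = 410311/(386 + (½)*(31 + (0*(-3) + 4))/32) = 410311/(386 + (½)*(1/32)*(31 + (0 + 4))) = 410311/(386 + (½)*(1/32)*(31 + 4)) = 410311/(386 + (½)*(1/32)*35) = 410311/(386 + 35/64) = 410311/(24739/64) = 410311*(64/24739) = 2387264/2249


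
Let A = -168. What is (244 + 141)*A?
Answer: -64680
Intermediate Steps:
(244 + 141)*A = (244 + 141)*(-168) = 385*(-168) = -64680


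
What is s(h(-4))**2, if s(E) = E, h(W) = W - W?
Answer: 0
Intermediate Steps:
h(W) = 0
s(h(-4))**2 = 0**2 = 0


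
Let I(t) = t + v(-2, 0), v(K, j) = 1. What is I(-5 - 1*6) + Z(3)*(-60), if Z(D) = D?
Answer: -190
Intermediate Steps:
I(t) = 1 + t (I(t) = t + 1 = 1 + t)
I(-5 - 1*6) + Z(3)*(-60) = (1 + (-5 - 1*6)) + 3*(-60) = (1 + (-5 - 6)) - 180 = (1 - 11) - 180 = -10 - 180 = -190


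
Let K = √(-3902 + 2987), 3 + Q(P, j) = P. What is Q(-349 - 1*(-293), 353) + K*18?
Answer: -59 + 18*I*√915 ≈ -59.0 + 544.48*I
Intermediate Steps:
Q(P, j) = -3 + P
K = I*√915 (K = √(-915) = I*√915 ≈ 30.249*I)
Q(-349 - 1*(-293), 353) + K*18 = (-3 + (-349 - 1*(-293))) + (I*√915)*18 = (-3 + (-349 + 293)) + 18*I*√915 = (-3 - 56) + 18*I*√915 = -59 + 18*I*√915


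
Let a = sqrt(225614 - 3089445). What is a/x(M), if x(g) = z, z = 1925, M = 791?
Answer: I*sqrt(2863831)/1925 ≈ 0.87911*I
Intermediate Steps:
x(g) = 1925
a = I*sqrt(2863831) (a = sqrt(-2863831) = I*sqrt(2863831) ≈ 1692.3*I)
a/x(M) = (I*sqrt(2863831))/1925 = (I*sqrt(2863831))*(1/1925) = I*sqrt(2863831)/1925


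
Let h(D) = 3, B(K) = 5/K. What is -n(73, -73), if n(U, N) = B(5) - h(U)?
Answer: 2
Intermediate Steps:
n(U, N) = -2 (n(U, N) = 5/5 - 1*3 = 5*(1/5) - 3 = 1 - 3 = -2)
-n(73, -73) = -1*(-2) = 2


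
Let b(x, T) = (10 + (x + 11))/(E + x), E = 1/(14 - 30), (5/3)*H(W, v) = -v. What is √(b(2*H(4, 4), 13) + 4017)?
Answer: √607352313/389 ≈ 63.354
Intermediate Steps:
H(W, v) = -3*v/5 (H(W, v) = 3*(-v)/5 = -3*v/5)
E = -1/16 (E = 1/(-16) = -1/16 ≈ -0.062500)
b(x, T) = (21 + x)/(-1/16 + x) (b(x, T) = (10 + (x + 11))/(-1/16 + x) = (10 + (11 + x))/(-1/16 + x) = (21 + x)/(-1/16 + x))
√(b(2*H(4, 4), 13) + 4017) = √(16*(21 + 2*(-⅗*4))/(-1 + 16*(2*(-⅗*4))) + 4017) = √(16*(21 + 2*(-12/5))/(-1 + 16*(2*(-12/5))) + 4017) = √(16*(21 - 24/5)/(-1 + 16*(-24/5)) + 4017) = √(16*(81/5)/(-1 - 384/5) + 4017) = √(16*(81/5)/(-389/5) + 4017) = √(16*(-5/389)*(81/5) + 4017) = √(-1296/389 + 4017) = √(1561317/389) = √607352313/389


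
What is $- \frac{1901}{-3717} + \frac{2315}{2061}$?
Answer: $\frac{463808}{283731} \approx 1.6347$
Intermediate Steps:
$- \frac{1901}{-3717} + \frac{2315}{2061} = \left(-1901\right) \left(- \frac{1}{3717}\right) + 2315 \cdot \frac{1}{2061} = \frac{1901}{3717} + \frac{2315}{2061} = \frac{463808}{283731}$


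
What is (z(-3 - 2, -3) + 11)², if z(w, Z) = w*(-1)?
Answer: 256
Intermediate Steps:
z(w, Z) = -w
(z(-3 - 2, -3) + 11)² = (-(-3 - 2) + 11)² = (-1*(-5) + 11)² = (5 + 11)² = 16² = 256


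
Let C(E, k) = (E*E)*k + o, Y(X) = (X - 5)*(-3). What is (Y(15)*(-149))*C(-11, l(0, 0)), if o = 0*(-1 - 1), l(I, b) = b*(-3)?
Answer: 0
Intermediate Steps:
l(I, b) = -3*b
o = 0 (o = 0*(-2) = 0)
Y(X) = 15 - 3*X (Y(X) = (-5 + X)*(-3) = 15 - 3*X)
C(E, k) = k*E² (C(E, k) = (E*E)*k + 0 = E²*k + 0 = k*E² + 0 = k*E²)
(Y(15)*(-149))*C(-11, l(0, 0)) = ((15 - 3*15)*(-149))*(-3*0*(-11)²) = ((15 - 45)*(-149))*(0*121) = -30*(-149)*0 = 4470*0 = 0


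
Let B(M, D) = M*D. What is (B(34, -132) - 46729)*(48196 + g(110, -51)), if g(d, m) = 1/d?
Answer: -271530049737/110 ≈ -2.4685e+9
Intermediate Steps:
B(M, D) = D*M
(B(34, -132) - 46729)*(48196 + g(110, -51)) = (-132*34 - 46729)*(48196 + 1/110) = (-4488 - 46729)*(48196 + 1/110) = -51217*5301561/110 = -271530049737/110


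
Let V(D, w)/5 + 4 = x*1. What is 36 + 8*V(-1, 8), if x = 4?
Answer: 36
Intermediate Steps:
V(D, w) = 0 (V(D, w) = -20 + 5*(4*1) = -20 + 5*4 = -20 + 20 = 0)
36 + 8*V(-1, 8) = 36 + 8*0 = 36 + 0 = 36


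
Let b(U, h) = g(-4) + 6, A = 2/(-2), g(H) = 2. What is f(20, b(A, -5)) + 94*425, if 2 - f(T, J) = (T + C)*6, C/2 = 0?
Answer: 39832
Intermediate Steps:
A = -1 (A = 2*(-1/2) = -1)
C = 0 (C = 2*0 = 0)
b(U, h) = 8 (b(U, h) = 2 + 6 = 8)
f(T, J) = 2 - 6*T (f(T, J) = 2 - (T + 0)*6 = 2 - T*6 = 2 - 6*T)
f(20, b(A, -5)) + 94*425 = (2 - 6*20) + 94*425 = (2 - 120) + 39950 = -118 + 39950 = 39832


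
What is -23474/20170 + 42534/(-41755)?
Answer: -36761353/16843967 ≈ -2.1825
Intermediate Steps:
-23474/20170 + 42534/(-41755) = -23474*1/20170 + 42534*(-1/41755) = -11737/10085 - 42534/41755 = -36761353/16843967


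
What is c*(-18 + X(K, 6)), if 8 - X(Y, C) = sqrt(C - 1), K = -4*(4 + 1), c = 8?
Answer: -80 - 8*sqrt(5) ≈ -97.889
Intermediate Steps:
K = -20 (K = -4*5 = -20)
X(Y, C) = 8 - sqrt(-1 + C) (X(Y, C) = 8 - sqrt(C - 1) = 8 - sqrt(-1 + C))
c*(-18 + X(K, 6)) = 8*(-18 + (8 - sqrt(-1 + 6))) = 8*(-18 + (8 - sqrt(5))) = 8*(-10 - sqrt(5)) = -80 - 8*sqrt(5)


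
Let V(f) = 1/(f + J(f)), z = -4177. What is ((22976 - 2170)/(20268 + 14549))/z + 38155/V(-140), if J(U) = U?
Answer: -1553693368211406/145430609 ≈ -1.0683e+7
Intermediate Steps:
V(f) = 1/(2*f) (V(f) = 1/(f + f) = 1/(2*f))
((22976 - 2170)/(20268 + 14549))/z + 38155/V(-140) = ((22976 - 2170)/(20268 + 14549))/(-4177) + 38155/(((½)/(-140))) = (20806/34817)*(-1/4177) + 38155/(((½)*(-1/140))) = (20806*(1/34817))*(-1/4177) + 38155/(-1/280) = (20806/34817)*(-1/4177) + 38155*(-280) = -20806/145430609 - 10683400 = -1553693368211406/145430609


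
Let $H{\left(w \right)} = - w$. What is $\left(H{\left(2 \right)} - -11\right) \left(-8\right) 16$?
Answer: $-1152$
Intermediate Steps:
$\left(H{\left(2 \right)} - -11\right) \left(-8\right) 16 = \left(\left(-1\right) 2 - -11\right) \left(-8\right) 16 = \left(-2 + 11\right) \left(-8\right) 16 = 9 \left(-8\right) 16 = \left(-72\right) 16 = -1152$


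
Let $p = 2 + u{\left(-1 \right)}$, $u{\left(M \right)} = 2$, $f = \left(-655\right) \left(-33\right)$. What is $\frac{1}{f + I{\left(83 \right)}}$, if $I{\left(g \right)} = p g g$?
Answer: $\frac{1}{49171} \approx 2.0337 \cdot 10^{-5}$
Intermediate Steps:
$f = 21615$
$p = 4$ ($p = 2 + 2 = 4$)
$I{\left(g \right)} = 4 g^{2}$ ($I{\left(g \right)} = 4 g g = 4 g^{2}$)
$\frac{1}{f + I{\left(83 \right)}} = \frac{1}{21615 + 4 \cdot 83^{2}} = \frac{1}{21615 + 4 \cdot 6889} = \frac{1}{21615 + 27556} = \frac{1}{49171}$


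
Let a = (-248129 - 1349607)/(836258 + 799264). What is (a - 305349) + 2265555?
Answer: 228997031414/116823 ≈ 1.9602e+6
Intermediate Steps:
a = -114124/116823 (a = -1597736/1635522 = -1597736*1/1635522 = -114124/116823 ≈ -0.97690)
(a - 305349) + 2265555 = (-114124/116823 - 305349) + 2265555 = -35671900351/116823 + 2265555 = 228997031414/116823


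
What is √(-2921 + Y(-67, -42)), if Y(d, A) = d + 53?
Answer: I*√2935 ≈ 54.176*I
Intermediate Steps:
Y(d, A) = 53 + d
√(-2921 + Y(-67, -42)) = √(-2921 + (53 - 67)) = √(-2921 - 14) = √(-2935) = I*√2935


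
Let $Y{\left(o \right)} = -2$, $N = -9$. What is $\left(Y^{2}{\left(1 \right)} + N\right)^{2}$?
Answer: $25$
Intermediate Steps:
$\left(Y^{2}{\left(1 \right)} + N\right)^{2} = \left(\left(-2\right)^{2} - 9\right)^{2} = \left(4 - 9\right)^{2} = \left(-5\right)^{2} = 25$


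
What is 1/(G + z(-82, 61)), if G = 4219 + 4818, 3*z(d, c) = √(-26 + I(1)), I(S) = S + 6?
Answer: 81333/735006340 - 3*I*√19/735006340 ≈ 0.00011066 - 1.7791e-8*I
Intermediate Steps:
I(S) = 6 + S
z(d, c) = I*√19/3 (z(d, c) = √(-26 + (6 + 1))/3 = √(-26 + 7)/3 = √(-19)/3 = (I*√19)/3 = I*√19/3)
G = 9037
1/(G + z(-82, 61)) = 1/(9037 + I*√19/3)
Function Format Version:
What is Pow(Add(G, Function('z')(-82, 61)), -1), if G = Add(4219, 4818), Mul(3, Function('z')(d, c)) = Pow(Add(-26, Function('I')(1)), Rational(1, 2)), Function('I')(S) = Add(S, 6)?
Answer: Add(Rational(81333, 735006340), Mul(Rational(-3, 735006340), I, Pow(19, Rational(1, 2)))) ≈ Add(0.00011066, Mul(-1.7791e-8, I))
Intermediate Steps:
Function('I')(S) = Add(6, S)
Function('z')(d, c) = Mul(Rational(1, 3), I, Pow(19, Rational(1, 2))) (Function('z')(d, c) = Mul(Rational(1, 3), Pow(Add(-26, Add(6, 1)), Rational(1, 2))) = Mul(Rational(1, 3), Pow(Add(-26, 7), Rational(1, 2))) = Mul(Rational(1, 3), Pow(-19, Rational(1, 2))) = Mul(Rational(1, 3), Mul(I, Pow(19, Rational(1, 2)))) = Mul(Rational(1, 3), I, Pow(19, Rational(1, 2))))
G = 9037
Pow(Add(G, Function('z')(-82, 61)), -1) = Pow(Add(9037, Mul(Rational(1, 3), I, Pow(19, Rational(1, 2)))), -1)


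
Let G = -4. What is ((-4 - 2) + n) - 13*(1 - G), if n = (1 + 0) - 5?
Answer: -75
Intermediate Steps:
n = -4 (n = 1 - 5 = -4)
((-4 - 2) + n) - 13*(1 - G) = ((-4 - 2) - 4) - 13*(1 - 1*(-4)) = (-6 - 4) - 13*(1 + 4) = -10 - 13*5 = -10 - 65 = -75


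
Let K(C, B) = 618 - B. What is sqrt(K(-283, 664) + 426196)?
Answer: 15*sqrt(1894) ≈ 652.80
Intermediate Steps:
sqrt(K(-283, 664) + 426196) = sqrt((618 - 1*664) + 426196) = sqrt((618 - 664) + 426196) = sqrt(-46 + 426196) = sqrt(426150) = 15*sqrt(1894)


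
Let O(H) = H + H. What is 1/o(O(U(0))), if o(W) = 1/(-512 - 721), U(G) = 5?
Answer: -1233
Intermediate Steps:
O(H) = 2*H
o(W) = -1/1233 (o(W) = 1/(-1233) = -1/1233)
1/o(O(U(0))) = 1/(-1/1233) = -1233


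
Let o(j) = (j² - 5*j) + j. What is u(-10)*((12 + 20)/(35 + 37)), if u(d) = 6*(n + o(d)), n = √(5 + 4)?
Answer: 1144/3 ≈ 381.33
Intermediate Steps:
o(j) = j² - 4*j
n = 3 (n = √9 = 3)
u(d) = 18 + 6*d*(-4 + d) (u(d) = 6*(3 + d*(-4 + d)) = 18 + 6*d*(-4 + d))
u(-10)*((12 + 20)/(35 + 37)) = (18 + 6*(-10)*(-4 - 10))*((12 + 20)/(35 + 37)) = (18 + 6*(-10)*(-14))*(32/72) = (18 + 840)*(32*(1/72)) = 858*(4/9) = 1144/3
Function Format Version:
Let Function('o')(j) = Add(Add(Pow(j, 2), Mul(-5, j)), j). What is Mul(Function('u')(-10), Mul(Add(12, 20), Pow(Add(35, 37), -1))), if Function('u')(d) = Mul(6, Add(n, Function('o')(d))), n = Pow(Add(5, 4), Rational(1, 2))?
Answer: Rational(1144, 3) ≈ 381.33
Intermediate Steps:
Function('o')(j) = Add(Pow(j, 2), Mul(-4, j))
n = 3 (n = Pow(9, Rational(1, 2)) = 3)
Function('u')(d) = Add(18, Mul(6, d, Add(-4, d))) (Function('u')(d) = Mul(6, Add(3, Mul(d, Add(-4, d)))) = Add(18, Mul(6, d, Add(-4, d))))
Mul(Function('u')(-10), Mul(Add(12, 20), Pow(Add(35, 37), -1))) = Mul(Add(18, Mul(6, -10, Add(-4, -10))), Mul(Add(12, 20), Pow(Add(35, 37), -1))) = Mul(Add(18, Mul(6, -10, -14)), Mul(32, Pow(72, -1))) = Mul(Add(18, 840), Mul(32, Rational(1, 72))) = Mul(858, Rational(4, 9)) = Rational(1144, 3)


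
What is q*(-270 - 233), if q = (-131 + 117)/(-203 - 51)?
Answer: -3521/127 ≈ -27.724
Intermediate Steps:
q = 7/127 (q = -14/(-254) = -14*(-1/254) = 7/127 ≈ 0.055118)
q*(-270 - 233) = 7*(-270 - 233)/127 = (7/127)*(-503) = -3521/127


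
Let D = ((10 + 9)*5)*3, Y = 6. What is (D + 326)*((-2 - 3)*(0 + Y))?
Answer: -18330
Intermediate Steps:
D = 285 (D = (19*5)*3 = 95*3 = 285)
(D + 326)*((-2 - 3)*(0 + Y)) = (285 + 326)*((-2 - 3)*(0 + 6)) = 611*(-5*6) = 611*(-30) = -18330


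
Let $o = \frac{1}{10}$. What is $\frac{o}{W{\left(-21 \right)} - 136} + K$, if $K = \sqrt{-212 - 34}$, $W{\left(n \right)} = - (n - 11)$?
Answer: $- \frac{1}{1040} + i \sqrt{246} \approx -0.00096154 + 15.684 i$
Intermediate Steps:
$o = \frac{1}{10} \approx 0.1$
$W{\left(n \right)} = 11 - n$ ($W{\left(n \right)} = - (n - 11) = - (-11 + n) = 11 - n$)
$K = i \sqrt{246}$ ($K = \sqrt{-246} = i \sqrt{246} \approx 15.684 i$)
$\frac{o}{W{\left(-21 \right)} - 136} + K = \frac{1}{10 \left(\left(11 - -21\right) - 136\right)} + i \sqrt{246} = \frac{1}{10 \left(\left(11 + 21\right) - 136\right)} + i \sqrt{246} = \frac{1}{10 \left(32 - 136\right)} + i \sqrt{246} = \frac{1}{10 \left(-104\right)} + i \sqrt{246} = \frac{1}{10} \left(- \frac{1}{104}\right) + i \sqrt{246} = - \frac{1}{1040} + i \sqrt{246}$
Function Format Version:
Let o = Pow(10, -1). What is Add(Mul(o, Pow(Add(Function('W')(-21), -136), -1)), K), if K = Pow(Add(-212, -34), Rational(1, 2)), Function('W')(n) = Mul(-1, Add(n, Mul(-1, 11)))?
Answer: Add(Rational(-1, 1040), Mul(I, Pow(246, Rational(1, 2)))) ≈ Add(-0.00096154, Mul(15.684, I))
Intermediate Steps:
o = Rational(1, 10) ≈ 0.10000
Function('W')(n) = Add(11, Mul(-1, n)) (Function('W')(n) = Mul(-1, Add(n, -11)) = Mul(-1, Add(-11, n)) = Add(11, Mul(-1, n)))
K = Mul(I, Pow(246, Rational(1, 2))) (K = Pow(-246, Rational(1, 2)) = Mul(I, Pow(246, Rational(1, 2))) ≈ Mul(15.684, I))
Add(Mul(o, Pow(Add(Function('W')(-21), -136), -1)), K) = Add(Mul(Rational(1, 10), Pow(Add(Add(11, Mul(-1, -21)), -136), -1)), Mul(I, Pow(246, Rational(1, 2)))) = Add(Mul(Rational(1, 10), Pow(Add(Add(11, 21), -136), -1)), Mul(I, Pow(246, Rational(1, 2)))) = Add(Mul(Rational(1, 10), Pow(Add(32, -136), -1)), Mul(I, Pow(246, Rational(1, 2)))) = Add(Mul(Rational(1, 10), Pow(-104, -1)), Mul(I, Pow(246, Rational(1, 2)))) = Add(Mul(Rational(1, 10), Rational(-1, 104)), Mul(I, Pow(246, Rational(1, 2)))) = Add(Rational(-1, 1040), Mul(I, Pow(246, Rational(1, 2))))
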